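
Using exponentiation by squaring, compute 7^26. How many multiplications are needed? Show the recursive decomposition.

Computing 7^26 by squaring (build up from 7^1; each line after the first costs one multiplication):

7^1 = 7
7^2 = (7^1)^2 = 7^2 = 49
7^3 = 7 * 7^2 = 7 * 49 = 343
7^6 = (7^3)^2 = 343^2 = 117649
7^12 = (7^6)^2 = 117649^2 = 13841287201
7^13 = 7 * 7^12 = 7 * 13841287201 = 96889010407
7^26 = (7^13)^2 = 96889010407^2 = 9387480337647754305649

Result: 9387480337647754305649
Multiplications needed: 6 (6 lines after 7^1)

7^26 = 9387480337647754305649. Using exponentiation by squaring, this requires 6 multiplications. The key idea: if the exponent is even, square the half-power; if odd, multiply by the base once.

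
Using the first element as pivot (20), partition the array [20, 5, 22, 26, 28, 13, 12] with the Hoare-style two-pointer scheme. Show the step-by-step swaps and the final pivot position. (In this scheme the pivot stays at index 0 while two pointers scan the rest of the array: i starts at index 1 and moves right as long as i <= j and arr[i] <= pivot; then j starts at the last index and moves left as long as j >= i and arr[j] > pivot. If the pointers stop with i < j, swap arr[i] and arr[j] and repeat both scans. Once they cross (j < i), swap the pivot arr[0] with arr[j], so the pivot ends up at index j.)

Hoare-style two-pointer partition with pivot = 20:

Initial array: [20, 5, 22, 26, 28, 13, 12]

Pointers start at i = 1, j = 6.
i stops at index 2 (arr[2]=22 > 20), j stops at index 6 (arr[6]=12 <= 20): swap arr[2] and arr[6], array becomes [20, 5, 12, 26, 28, 13, 22]
i stops at index 3 (arr[3]=26 > 20), j stops at index 5 (arr[5]=13 <= 20): swap arr[3] and arr[5], array becomes [20, 5, 12, 13, 28, 26, 22]
i ends at 4, j ends at 3: the pointers have crossed (j < i), so scanning stops.

Swap pivot arr[0] with arr[3] to place pivot at position 3: [13, 5, 12, 20, 28, 26, 22]
Pivot position: 3

After partitioning with pivot 20, the array becomes [13, 5, 12, 20, 28, 26, 22]. The pivot is placed at index 3. All elements to the left of the pivot are <= 20, and all elements to the right are > 20.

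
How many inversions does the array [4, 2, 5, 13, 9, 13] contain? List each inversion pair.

Finding inversions in [4, 2, 5, 13, 9, 13]:

(0, 1): arr[0]=4 > arr[1]=2
(3, 4): arr[3]=13 > arr[4]=9

Total inversions: 2

The array has 2 inversion(s): (0,1), (3,4). Each pair (i,j) satisfies i < j and arr[i] > arr[j].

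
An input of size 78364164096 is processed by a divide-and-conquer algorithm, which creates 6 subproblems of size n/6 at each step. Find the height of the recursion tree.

For divide and conquer with division factor 6:

Problem sizes at each level:
Level 0: 78364164096
Level 1: 13060694016
Level 2: 2176782336
Level 3: 362797056
Level 4: 60466176
Level 5: 10077696
Level 6: 1679616
Level 7: 279936
Level 8: 46656
Level 9: 7776
Level 10: 1296
Level 11: 216
Level 12: 36
Level 13: 6
Level 14: 1

The root is level 0 and the size-1 base case is level 14 (the tree spans levels 0 through 14, i.e. 15 levels counting the root), so the depth is the number of divisions: log_6(78364164096) = 14

The recursion tree depth is log_6(78364164096) = 14. At each level, the problem size is divided by 6, so it takes 14 divisions to reduce to a base case of size 1. The algorithm makes 6 recursive calls at each level.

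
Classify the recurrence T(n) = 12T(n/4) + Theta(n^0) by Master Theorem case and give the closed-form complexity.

Master Theorem for T(n) = 12T(n/4) + O(n^0):

a = 12, b = 4, c = 0
log_b(a) = log_4(12) = 1.7925

Case 1: c = 0 < log_4(12) = 1.7925
T(n) = O(n^(log_4 12))

For T(n) = 12T(n/4) + O(n^0): log_4(12) = 1.7925. This is Case 1 of the Master Theorem (c < log_b(a), work dominated by leaves), giving O(n^(log_4 12)).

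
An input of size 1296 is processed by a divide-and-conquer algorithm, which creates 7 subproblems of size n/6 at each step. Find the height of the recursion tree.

For divide and conquer with division factor 6:

Problem sizes at each level:
Level 0: 1296
Level 1: 216
Level 2: 36
Level 3: 6
Level 4: 1

The root is level 0 and the size-1 base case is level 4 (the tree spans levels 0 through 4, i.e. 5 levels counting the root), so the depth is the number of divisions: log_6(1296) = 4

The recursion tree depth is log_6(1296) = 4. At each level, the problem size is divided by 6, so it takes 4 divisions to reduce to a base case of size 1. The algorithm makes 7 recursive calls at each level.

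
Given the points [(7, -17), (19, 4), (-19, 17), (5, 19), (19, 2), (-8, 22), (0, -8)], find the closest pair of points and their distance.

Computing all pairwise distances among 7 points:

d((7, -17), (19, 4)) = 24.1868
d((7, -17), (-19, 17)) = 42.8019
d((7, -17), (5, 19)) = 36.0555
d((7, -17), (19, 2)) = 22.4722
d((7, -17), (-8, 22)) = 41.7852
d((7, -17), (0, -8)) = 11.4018
d((19, 4), (-19, 17)) = 40.1622
d((19, 4), (5, 19)) = 20.5183
d((19, 4), (19, 2)) = 2.0 <-- minimum
d((19, 4), (-8, 22)) = 32.45
d((19, 4), (0, -8)) = 22.4722
d((-19, 17), (5, 19)) = 24.0832
d((-19, 17), (19, 2)) = 40.8534
d((-19, 17), (-8, 22)) = 12.083
d((-19, 17), (0, -8)) = 31.4006
d((5, 19), (19, 2)) = 22.0227
d((5, 19), (-8, 22)) = 13.3417
d((5, 19), (0, -8)) = 27.4591
d((19, 2), (-8, 22)) = 33.6006
d((19, 2), (0, -8)) = 21.4709
d((-8, 22), (0, -8)) = 31.0483

Closest pair: (19, 4) and (19, 2) with distance 2.0

The closest pair is (19, 4) and (19, 2) with Euclidean distance 2.0. For 7 points, brute-force pairwise comparison is shown above. For large n, the divide-and-conquer algorithm (sort by x, recurse on halves, check the dividing strip) achieves O(n log n).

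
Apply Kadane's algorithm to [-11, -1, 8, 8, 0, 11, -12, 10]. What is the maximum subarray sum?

Using Kadane's algorithm on [-11, -1, 8, 8, 0, 11, -12, 10]:

Scanning through the array:
Position 1 (value -1): max_ending_here = -1, max_so_far = -1
Position 2 (value 8): max_ending_here = 8, max_so_far = 8
Position 3 (value 8): max_ending_here = 16, max_so_far = 16
Position 4 (value 0): max_ending_here = 16, max_so_far = 16
Position 5 (value 11): max_ending_here = 27, max_so_far = 27
Position 6 (value -12): max_ending_here = 15, max_so_far = 27
Position 7 (value 10): max_ending_here = 25, max_so_far = 27

Maximum subarray: [8, 8, 0, 11]
Maximum sum: 27

The maximum subarray is [8, 8, 0, 11] with sum 27. This subarray runs from index 2 to index 5.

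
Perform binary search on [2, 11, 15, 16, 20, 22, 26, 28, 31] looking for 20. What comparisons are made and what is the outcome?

Binary search for 20 in [2, 11, 15, 16, 20, 22, 26, 28, 31]:

lo=0, hi=8, mid=4, arr[mid]=20 -> Found target at index 4!

Binary search finds 20 at index 4 after 1 comparisons. The search repeatedly halves the search space by comparing with the middle element.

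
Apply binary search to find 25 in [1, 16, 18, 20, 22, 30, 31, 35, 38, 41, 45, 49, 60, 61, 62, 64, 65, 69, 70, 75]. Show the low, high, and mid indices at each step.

Binary search for 25 in [1, 16, 18, 20, 22, 30, 31, 35, 38, 41, 45, 49, 60, 61, 62, 64, 65, 69, 70, 75]:

lo=0, hi=19, mid=9, arr[mid]=41 -> 41 > 25, search left half
lo=0, hi=8, mid=4, arr[mid]=22 -> 22 < 25, search right half
lo=5, hi=8, mid=6, arr[mid]=31 -> 31 > 25, search left half
lo=5, hi=5, mid=5, arr[mid]=30 -> 30 > 25, search left half
lo=5 > hi=4, target 25 not found

Binary search determines that 25 is not in the array after 4 comparisons. The search space was exhausted without finding the target.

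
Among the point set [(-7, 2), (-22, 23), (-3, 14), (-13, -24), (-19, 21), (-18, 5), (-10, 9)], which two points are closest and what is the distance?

Computing all pairwise distances among 7 points:

d((-7, 2), (-22, 23)) = 25.807
d((-7, 2), (-3, 14)) = 12.6491
d((-7, 2), (-13, -24)) = 26.6833
d((-7, 2), (-19, 21)) = 22.4722
d((-7, 2), (-18, 5)) = 11.4018
d((-7, 2), (-10, 9)) = 7.6158
d((-22, 23), (-3, 14)) = 21.0238
d((-22, 23), (-13, -24)) = 47.8539
d((-22, 23), (-19, 21)) = 3.6056 <-- minimum
d((-22, 23), (-18, 5)) = 18.4391
d((-22, 23), (-10, 9)) = 18.4391
d((-3, 14), (-13, -24)) = 39.2938
d((-3, 14), (-19, 21)) = 17.4642
d((-3, 14), (-18, 5)) = 17.4929
d((-3, 14), (-10, 9)) = 8.6023
d((-13, -24), (-19, 21)) = 45.3982
d((-13, -24), (-18, 5)) = 29.4279
d((-13, -24), (-10, 9)) = 33.1361
d((-19, 21), (-18, 5)) = 16.0312
d((-19, 21), (-10, 9)) = 15.0
d((-18, 5), (-10, 9)) = 8.9443

Closest pair: (-22, 23) and (-19, 21) with distance 3.6056

The closest pair is (-22, 23) and (-19, 21) with Euclidean distance 3.6056. For 7 points, brute-force pairwise comparison is shown above. For large n, the divide-and-conquer algorithm (sort by x, recurse on halves, check the dividing strip) achieves O(n log n).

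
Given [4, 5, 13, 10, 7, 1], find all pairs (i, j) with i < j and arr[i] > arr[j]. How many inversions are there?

Finding inversions in [4, 5, 13, 10, 7, 1]:

(0, 5): arr[0]=4 > arr[5]=1
(1, 5): arr[1]=5 > arr[5]=1
(2, 3): arr[2]=13 > arr[3]=10
(2, 4): arr[2]=13 > arr[4]=7
(2, 5): arr[2]=13 > arr[5]=1
(3, 4): arr[3]=10 > arr[4]=7
(3, 5): arr[3]=10 > arr[5]=1
(4, 5): arr[4]=7 > arr[5]=1

Total inversions: 8

The array has 8 inversion(s): (0,5), (1,5), (2,3), (2,4), (2,5), (3,4), (3,5), (4,5). Each pair (i,j) satisfies i < j and arr[i] > arr[j].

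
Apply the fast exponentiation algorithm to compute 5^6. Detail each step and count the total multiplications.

Computing 5^6 by squaring (build up from 5^1; each line after the first costs one multiplication):

5^1 = 5
5^2 = (5^1)^2 = 5^2 = 25
5^3 = 5 * 5^2 = 5 * 25 = 125
5^6 = (5^3)^2 = 125^2 = 15625

Result: 15625
Multiplications needed: 3 (3 lines after 5^1)

5^6 = 15625. Using exponentiation by squaring, this requires 3 multiplications. The key idea: if the exponent is even, square the half-power; if odd, multiply by the base once.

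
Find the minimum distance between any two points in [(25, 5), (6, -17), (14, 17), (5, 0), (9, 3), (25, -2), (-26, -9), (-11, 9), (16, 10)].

Computing all pairwise distances among 9 points:

d((25, 5), (6, -17)) = 29.0689
d((25, 5), (14, 17)) = 16.2788
d((25, 5), (5, 0)) = 20.6155
d((25, 5), (9, 3)) = 16.1245
d((25, 5), (25, -2)) = 7.0
d((25, 5), (-26, -9)) = 52.8867
d((25, 5), (-11, 9)) = 36.2215
d((25, 5), (16, 10)) = 10.2956
d((6, -17), (14, 17)) = 34.9285
d((6, -17), (5, 0)) = 17.0294
d((6, -17), (9, 3)) = 20.2237
d((6, -17), (25, -2)) = 24.2074
d((6, -17), (-26, -9)) = 32.9848
d((6, -17), (-11, 9)) = 31.0644
d((6, -17), (16, 10)) = 28.7924
d((14, 17), (5, 0)) = 19.2354
d((14, 17), (9, 3)) = 14.8661
d((14, 17), (25, -2)) = 21.9545
d((14, 17), (-26, -9)) = 47.7074
d((14, 17), (-11, 9)) = 26.2488
d((14, 17), (16, 10)) = 7.2801
d((5, 0), (9, 3)) = 5.0 <-- minimum
d((5, 0), (25, -2)) = 20.0998
d((5, 0), (-26, -9)) = 32.28
d((5, 0), (-11, 9)) = 18.3576
d((5, 0), (16, 10)) = 14.8661
d((9, 3), (25, -2)) = 16.7631
d((9, 3), (-26, -9)) = 37.0
d((9, 3), (-11, 9)) = 20.8806
d((9, 3), (16, 10)) = 9.8995
d((25, -2), (-26, -9)) = 51.4782
d((25, -2), (-11, 9)) = 37.6431
d((25, -2), (16, 10)) = 15.0
d((-26, -9), (-11, 9)) = 23.4307
d((-26, -9), (16, 10)) = 46.0977
d((-11, 9), (16, 10)) = 27.0185

Closest pair: (5, 0) and (9, 3) with distance 5.0

The closest pair is (5, 0) and (9, 3) with Euclidean distance 5.0. For 9 points, brute-force pairwise comparison is shown above. For large n, the divide-and-conquer algorithm (sort by x, recurse on halves, check the dividing strip) achieves O(n log n).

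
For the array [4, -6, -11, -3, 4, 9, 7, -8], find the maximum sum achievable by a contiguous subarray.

Using Kadane's algorithm on [4, -6, -11, -3, 4, 9, 7, -8]:

Scanning through the array:
Position 1 (value -6): max_ending_here = -2, max_so_far = 4
Position 2 (value -11): max_ending_here = -11, max_so_far = 4
Position 3 (value -3): max_ending_here = -3, max_so_far = 4
Position 4 (value 4): max_ending_here = 4, max_so_far = 4
Position 5 (value 9): max_ending_here = 13, max_so_far = 13
Position 6 (value 7): max_ending_here = 20, max_so_far = 20
Position 7 (value -8): max_ending_here = 12, max_so_far = 20

Maximum subarray: [4, 9, 7]
Maximum sum: 20

The maximum subarray is [4, 9, 7] with sum 20. This subarray runs from index 4 to index 6.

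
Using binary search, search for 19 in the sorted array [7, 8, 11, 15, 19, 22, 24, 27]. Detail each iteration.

Binary search for 19 in [7, 8, 11, 15, 19, 22, 24, 27]:

lo=0, hi=7, mid=3, arr[mid]=15 -> 15 < 19, search right half
lo=4, hi=7, mid=5, arr[mid]=22 -> 22 > 19, search left half
lo=4, hi=4, mid=4, arr[mid]=19 -> Found target at index 4!

Binary search finds 19 at index 4 after 3 comparisons. The search repeatedly halves the search space by comparing with the middle element.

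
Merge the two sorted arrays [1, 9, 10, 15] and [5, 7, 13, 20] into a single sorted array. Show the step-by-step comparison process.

Merging process:

Compare 1 vs 5: take 1 from left. Merged: [1]
Compare 9 vs 5: take 5 from right. Merged: [1, 5]
Compare 9 vs 7: take 7 from right. Merged: [1, 5, 7]
Compare 9 vs 13: take 9 from left. Merged: [1, 5, 7, 9]
Compare 10 vs 13: take 10 from left. Merged: [1, 5, 7, 9, 10]
Compare 15 vs 13: take 13 from right. Merged: [1, 5, 7, 9, 10, 13]
Compare 15 vs 20: take 15 from left. Merged: [1, 5, 7, 9, 10, 13, 15]
Append remaining from right: [20]. Merged: [1, 5, 7, 9, 10, 13, 15, 20]

Final merged array: [1, 5, 7, 9, 10, 13, 15, 20]
Total comparisons: 7

The merged array is [1, 5, 7, 9, 10, 13, 15, 20], requiring 7 comparisons. The merge step runs in O(n) time where n is the total number of elements.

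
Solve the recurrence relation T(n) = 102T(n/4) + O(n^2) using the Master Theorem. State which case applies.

Master Theorem for T(n) = 102T(n/4) + O(n^2):

a = 102, b = 4, c = 2
log_b(a) = log_4(102) = 3.3362

Case 1: c = 2 < log_4(102) = 3.3362
T(n) = O(n^(log_4 102))

For T(n) = 102T(n/4) + O(n^2): log_4(102) = 3.3362. This is Case 1 of the Master Theorem (c < log_b(a), work dominated by leaves), giving O(n^(log_4 102)).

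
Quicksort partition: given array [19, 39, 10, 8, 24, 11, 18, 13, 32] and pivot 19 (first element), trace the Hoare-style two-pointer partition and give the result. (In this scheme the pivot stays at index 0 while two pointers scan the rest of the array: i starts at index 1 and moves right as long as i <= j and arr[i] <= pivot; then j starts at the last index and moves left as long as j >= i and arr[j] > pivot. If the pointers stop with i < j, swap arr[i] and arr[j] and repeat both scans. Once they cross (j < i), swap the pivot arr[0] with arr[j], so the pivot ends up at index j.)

Hoare-style two-pointer partition with pivot = 19:

Initial array: [19, 39, 10, 8, 24, 11, 18, 13, 32]

Pointers start at i = 1, j = 8.
i stops at index 1 (arr[1]=39 > 19), j stops at index 7 (arr[7]=13 <= 19): swap arr[1] and arr[7], array becomes [19, 13, 10, 8, 24, 11, 18, 39, 32]
i stops at index 4 (arr[4]=24 > 19), j stops at index 6 (arr[6]=18 <= 19): swap arr[4] and arr[6], array becomes [19, 13, 10, 8, 18, 11, 24, 39, 32]
i ends at 6, j ends at 5: the pointers have crossed (j < i), so scanning stops.

Swap pivot arr[0] with arr[5] to place pivot at position 5: [11, 13, 10, 8, 18, 19, 24, 39, 32]
Pivot position: 5

After partitioning with pivot 19, the array becomes [11, 13, 10, 8, 18, 19, 24, 39, 32]. The pivot is placed at index 5. All elements to the left of the pivot are <= 19, and all elements to the right are > 19.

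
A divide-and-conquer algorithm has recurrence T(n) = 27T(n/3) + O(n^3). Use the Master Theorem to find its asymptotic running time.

Master Theorem for T(n) = 27T(n/3) + O(n^3):

a = 27, b = 3, c = 3
log_b(a) = log_3(27) = 3.0000

Case 2: c = 3 = log_3(27) = 3.0000
T(n) = O(n^3 log n) = O(n^3 log n)

For T(n) = 27T(n/3) + O(n^3): log_3(27) = 3.0000. This is Case 2 of the Master Theorem (c = log_b(a), equal work at all levels), giving O(n^3 log n).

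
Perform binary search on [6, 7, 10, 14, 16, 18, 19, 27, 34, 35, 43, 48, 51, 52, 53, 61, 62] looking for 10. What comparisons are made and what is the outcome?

Binary search for 10 in [6, 7, 10, 14, 16, 18, 19, 27, 34, 35, 43, 48, 51, 52, 53, 61, 62]:

lo=0, hi=16, mid=8, arr[mid]=34 -> 34 > 10, search left half
lo=0, hi=7, mid=3, arr[mid]=14 -> 14 > 10, search left half
lo=0, hi=2, mid=1, arr[mid]=7 -> 7 < 10, search right half
lo=2, hi=2, mid=2, arr[mid]=10 -> Found target at index 2!

Binary search finds 10 at index 2 after 4 comparisons. The search repeatedly halves the search space by comparing with the middle element.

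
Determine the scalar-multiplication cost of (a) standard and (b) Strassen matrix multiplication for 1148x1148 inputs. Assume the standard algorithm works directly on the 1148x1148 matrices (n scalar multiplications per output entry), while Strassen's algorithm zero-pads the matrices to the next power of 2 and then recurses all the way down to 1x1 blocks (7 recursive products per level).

Matrix multiplication for 1148x1148 matrices:

Strassen's algorithm requires power-of-2 dimensions. Pad 1148x1148 to 2048x2048 (next power of 2).

Standard algorithm: 1148^3 = 1512953792 multiplications
Strassen's algorithm: 7^(log2(2048)) = 7^11 = 1977326743 multiplications
Difference: 1512953792 - 1977326743 = -464372951 (Strassen uses MORE here due to padding overhead — for small or just-over-power-of-2 n, padding can outweigh the per-level savings)

Standard: 1512953792 multiplications (1148^3). Strassen: 1977326743 multiplications (7^11, after padding to 2048x2048). Strassen reduces 8 recursive multiplications to 7 at each level.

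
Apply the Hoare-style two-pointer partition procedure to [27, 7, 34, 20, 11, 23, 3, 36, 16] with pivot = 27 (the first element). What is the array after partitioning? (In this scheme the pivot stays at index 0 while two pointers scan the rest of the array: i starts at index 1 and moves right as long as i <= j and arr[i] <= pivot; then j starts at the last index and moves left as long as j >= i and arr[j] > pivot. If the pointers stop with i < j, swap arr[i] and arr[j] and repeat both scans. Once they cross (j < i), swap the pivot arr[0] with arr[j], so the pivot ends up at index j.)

Hoare-style two-pointer partition with pivot = 27:

Initial array: [27, 7, 34, 20, 11, 23, 3, 36, 16]

Pointers start at i = 1, j = 8.
i stops at index 2 (arr[2]=34 > 27), j stops at index 8 (arr[8]=16 <= 27): swap arr[2] and arr[8], array becomes [27, 7, 16, 20, 11, 23, 3, 36, 34]
i ends at 7, j ends at 6: the pointers have crossed (j < i), so scanning stops.

Swap pivot arr[0] with arr[6] to place pivot at position 6: [3, 7, 16, 20, 11, 23, 27, 36, 34]
Pivot position: 6

After partitioning with pivot 27, the array becomes [3, 7, 16, 20, 11, 23, 27, 36, 34]. The pivot is placed at index 6. All elements to the left of the pivot are <= 27, and all elements to the right are > 27.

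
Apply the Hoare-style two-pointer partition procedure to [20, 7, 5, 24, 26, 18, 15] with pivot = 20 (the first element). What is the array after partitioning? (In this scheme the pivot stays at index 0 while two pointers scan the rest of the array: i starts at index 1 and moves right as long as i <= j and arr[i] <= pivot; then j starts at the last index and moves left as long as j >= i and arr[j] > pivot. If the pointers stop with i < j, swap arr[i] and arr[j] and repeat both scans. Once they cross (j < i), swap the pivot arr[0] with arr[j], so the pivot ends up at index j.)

Hoare-style two-pointer partition with pivot = 20:

Initial array: [20, 7, 5, 24, 26, 18, 15]

Pointers start at i = 1, j = 6.
i stops at index 3 (arr[3]=24 > 20), j stops at index 6 (arr[6]=15 <= 20): swap arr[3] and arr[6], array becomes [20, 7, 5, 15, 26, 18, 24]
i stops at index 4 (arr[4]=26 > 20), j stops at index 5 (arr[5]=18 <= 20): swap arr[4] and arr[5], array becomes [20, 7, 5, 15, 18, 26, 24]
i ends at 5, j ends at 4: the pointers have crossed (j < i), so scanning stops.

Swap pivot arr[0] with arr[4] to place pivot at position 4: [18, 7, 5, 15, 20, 26, 24]
Pivot position: 4

After partitioning with pivot 20, the array becomes [18, 7, 5, 15, 20, 26, 24]. The pivot is placed at index 4. All elements to the left of the pivot are <= 20, and all elements to the right are > 20.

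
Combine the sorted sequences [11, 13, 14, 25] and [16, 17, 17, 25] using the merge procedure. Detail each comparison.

Merging process:

Compare 11 vs 16: take 11 from left. Merged: [11]
Compare 13 vs 16: take 13 from left. Merged: [11, 13]
Compare 14 vs 16: take 14 from left. Merged: [11, 13, 14]
Compare 25 vs 16: take 16 from right. Merged: [11, 13, 14, 16]
Compare 25 vs 17: take 17 from right. Merged: [11, 13, 14, 16, 17]
Compare 25 vs 17: take 17 from right. Merged: [11, 13, 14, 16, 17, 17]
Compare 25 vs 25: take 25 from left. Merged: [11, 13, 14, 16, 17, 17, 25]
Append remaining from right: [25]. Merged: [11, 13, 14, 16, 17, 17, 25, 25]

Final merged array: [11, 13, 14, 16, 17, 17, 25, 25]
Total comparisons: 7

The merged array is [11, 13, 14, 16, 17, 17, 25, 25], requiring 7 comparisons. The merge step runs in O(n) time where n is the total number of elements.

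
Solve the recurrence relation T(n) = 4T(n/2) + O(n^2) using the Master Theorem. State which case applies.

Master Theorem for T(n) = 4T(n/2) + O(n^2):

a = 4, b = 2, c = 2
log_b(a) = log_2(4) = 2.0000

Case 2: c = 2 = log_2(4) = 2.0000
T(n) = O(n^2 log n) = O(n^2 log n)

For T(n) = 4T(n/2) + O(n^2): log_2(4) = 2.0000. This is Case 2 of the Master Theorem (c = log_b(a), equal work at all levels), giving O(n^2 log n).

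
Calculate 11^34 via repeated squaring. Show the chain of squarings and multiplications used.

Computing 11^34 by squaring (build up from 11^1; each line after the first costs one multiplication):

11^1 = 11
11^2 = (11^1)^2 = 11^2 = 121
11^4 = (11^2)^2 = 121^2 = 14641
11^8 = (11^4)^2 = 14641^2 = 214358881
11^16 = (11^8)^2 = 214358881^2 = 45949729863572161
11^17 = 11 * 11^16 = 11 * 45949729863572161 = 505447028499293771
11^34 = (11^17)^2 = 505447028499293771^2 = 255476698618765889551019445759400441

Result: 255476698618765889551019445759400441
Multiplications needed: 6 (6 lines after 11^1)

11^34 = 255476698618765889551019445759400441. Using exponentiation by squaring, this requires 6 multiplications. The key idea: if the exponent is even, square the half-power; if odd, multiply by the base once.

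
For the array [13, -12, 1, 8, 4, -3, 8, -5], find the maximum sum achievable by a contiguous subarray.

Using Kadane's algorithm on [13, -12, 1, 8, 4, -3, 8, -5]:

Scanning through the array:
Position 1 (value -12): max_ending_here = 1, max_so_far = 13
Position 2 (value 1): max_ending_here = 2, max_so_far = 13
Position 3 (value 8): max_ending_here = 10, max_so_far = 13
Position 4 (value 4): max_ending_here = 14, max_so_far = 14
Position 5 (value -3): max_ending_here = 11, max_so_far = 14
Position 6 (value 8): max_ending_here = 19, max_so_far = 19
Position 7 (value -5): max_ending_here = 14, max_so_far = 19

Maximum subarray: [13, -12, 1, 8, 4, -3, 8]
Maximum sum: 19

The maximum subarray is [13, -12, 1, 8, 4, -3, 8] with sum 19. This subarray runs from index 0 to index 6.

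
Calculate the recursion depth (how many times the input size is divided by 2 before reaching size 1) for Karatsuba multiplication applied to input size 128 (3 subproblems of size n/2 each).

For divide and conquer with division factor 2:

Problem sizes at each level:
Level 0: 128
Level 1: 64
Level 2: 32
Level 3: 16
Level 4: 8
Level 5: 4
Level 6: 2
Level 7: 1

The root is level 0 and the size-1 base case is level 7 (the tree spans levels 0 through 7, i.e. 8 levels counting the root), so the depth is the number of divisions: log_2(128) = 7

The recursion tree depth is log_2(128) = 7. At each level, the problem size is divided by 2, so it takes 7 divisions to reduce to a base case of size 1. The algorithm makes 3 recursive calls at each level.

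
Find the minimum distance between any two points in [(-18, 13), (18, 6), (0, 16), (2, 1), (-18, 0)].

Computing all pairwise distances among 5 points:

d((-18, 13), (18, 6)) = 36.6742
d((-18, 13), (0, 16)) = 18.2483
d((-18, 13), (2, 1)) = 23.3238
d((-18, 13), (-18, 0)) = 13.0 <-- minimum
d((18, 6), (0, 16)) = 20.5913
d((18, 6), (2, 1)) = 16.7631
d((18, 6), (-18, 0)) = 36.4966
d((0, 16), (2, 1)) = 15.1327
d((0, 16), (-18, 0)) = 24.0832
d((2, 1), (-18, 0)) = 20.025

Closest pair: (-18, 13) and (-18, 0) with distance 13.0

The closest pair is (-18, 13) and (-18, 0) with Euclidean distance 13.0. For 5 points, brute-force pairwise comparison is shown above. For large n, the divide-and-conquer algorithm (sort by x, recurse on halves, check the dividing strip) achieves O(n log n).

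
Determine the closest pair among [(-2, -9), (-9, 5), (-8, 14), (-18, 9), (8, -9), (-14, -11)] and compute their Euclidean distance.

Computing all pairwise distances among 6 points:

d((-2, -9), (-9, 5)) = 15.6525
d((-2, -9), (-8, 14)) = 23.7697
d((-2, -9), (-18, 9)) = 24.0832
d((-2, -9), (8, -9)) = 10.0
d((-2, -9), (-14, -11)) = 12.1655
d((-9, 5), (-8, 14)) = 9.0554 <-- minimum
d((-9, 5), (-18, 9)) = 9.8489
d((-9, 5), (8, -9)) = 22.0227
d((-9, 5), (-14, -11)) = 16.7631
d((-8, 14), (-18, 9)) = 11.1803
d((-8, 14), (8, -9)) = 28.0179
d((-8, 14), (-14, -11)) = 25.7099
d((-18, 9), (8, -9)) = 31.6228
d((-18, 9), (-14, -11)) = 20.3961
d((8, -9), (-14, -11)) = 22.0907

Closest pair: (-9, 5) and (-8, 14) with distance 9.0554

The closest pair is (-9, 5) and (-8, 14) with Euclidean distance 9.0554. For 6 points, brute-force pairwise comparison is shown above. For large n, the divide-and-conquer algorithm (sort by x, recurse on halves, check the dividing strip) achieves O(n log n).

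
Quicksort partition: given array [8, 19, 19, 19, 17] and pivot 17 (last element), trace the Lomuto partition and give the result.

Lomuto partition with pivot = 17:

Initial array: [8, 19, 19, 19, 17]

arr[0]=8 <= 17: swap with position 0, array becomes [8, 19, 19, 19, 17]
arr[1]=19 > 17: no swap
arr[2]=19 > 17: no swap
arr[3]=19 > 17: no swap

Place pivot at position 1: [8, 17, 19, 19, 19]
Pivot position: 1

After partitioning with pivot 17, the array becomes [8, 17, 19, 19, 19]. The pivot is placed at index 1. All elements to the left of the pivot are <= 17, and all elements to the right are > 17.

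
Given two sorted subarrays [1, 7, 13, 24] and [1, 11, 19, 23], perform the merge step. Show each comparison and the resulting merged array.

Merging process:

Compare 1 vs 1: take 1 from left. Merged: [1]
Compare 7 vs 1: take 1 from right. Merged: [1, 1]
Compare 7 vs 11: take 7 from left. Merged: [1, 1, 7]
Compare 13 vs 11: take 11 from right. Merged: [1, 1, 7, 11]
Compare 13 vs 19: take 13 from left. Merged: [1, 1, 7, 11, 13]
Compare 24 vs 19: take 19 from right. Merged: [1, 1, 7, 11, 13, 19]
Compare 24 vs 23: take 23 from right. Merged: [1, 1, 7, 11, 13, 19, 23]
Append remaining from left: [24]. Merged: [1, 1, 7, 11, 13, 19, 23, 24]

Final merged array: [1, 1, 7, 11, 13, 19, 23, 24]
Total comparisons: 7

The merged array is [1, 1, 7, 11, 13, 19, 23, 24], requiring 7 comparisons. The merge step runs in O(n) time where n is the total number of elements.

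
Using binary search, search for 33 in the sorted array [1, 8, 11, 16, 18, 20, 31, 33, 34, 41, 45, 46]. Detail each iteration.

Binary search for 33 in [1, 8, 11, 16, 18, 20, 31, 33, 34, 41, 45, 46]:

lo=0, hi=11, mid=5, arr[mid]=20 -> 20 < 33, search right half
lo=6, hi=11, mid=8, arr[mid]=34 -> 34 > 33, search left half
lo=6, hi=7, mid=6, arr[mid]=31 -> 31 < 33, search right half
lo=7, hi=7, mid=7, arr[mid]=33 -> Found target at index 7!

Binary search finds 33 at index 7 after 4 comparisons. The search repeatedly halves the search space by comparing with the middle element.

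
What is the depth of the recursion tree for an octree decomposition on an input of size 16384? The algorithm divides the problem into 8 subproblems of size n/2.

For divide and conquer with division factor 2:

Problem sizes at each level:
Level 0: 16384
Level 1: 8192
Level 2: 4096
Level 3: 2048
Level 4: 1024
Level 5: 512
Level 6: 256
Level 7: 128
Level 8: 64
Level 9: 32
Level 10: 16
Level 11: 8
Level 12: 4
Level 13: 2
Level 14: 1

The root is level 0 and the size-1 base case is level 14 (the tree spans levels 0 through 14, i.e. 15 levels counting the root), so the depth is the number of divisions: log_2(16384) = 14

The recursion tree depth is log_2(16384) = 14. At each level, the problem size is divided by 2, so it takes 14 divisions to reduce to a base case of size 1. The algorithm makes 8 recursive calls at each level.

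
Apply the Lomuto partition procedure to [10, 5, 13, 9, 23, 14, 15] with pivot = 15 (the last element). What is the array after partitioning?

Lomuto partition with pivot = 15:

Initial array: [10, 5, 13, 9, 23, 14, 15]

arr[0]=10 <= 15: swap with position 0, array becomes [10, 5, 13, 9, 23, 14, 15]
arr[1]=5 <= 15: swap with position 1, array becomes [10, 5, 13, 9, 23, 14, 15]
arr[2]=13 <= 15: swap with position 2, array becomes [10, 5, 13, 9, 23, 14, 15]
arr[3]=9 <= 15: swap with position 3, array becomes [10, 5, 13, 9, 23, 14, 15]
arr[4]=23 > 15: no swap
arr[5]=14 <= 15: swap with position 4, array becomes [10, 5, 13, 9, 14, 23, 15]

Place pivot at position 5: [10, 5, 13, 9, 14, 15, 23]
Pivot position: 5

After partitioning with pivot 15, the array becomes [10, 5, 13, 9, 14, 15, 23]. The pivot is placed at index 5. All elements to the left of the pivot are <= 15, and all elements to the right are > 15.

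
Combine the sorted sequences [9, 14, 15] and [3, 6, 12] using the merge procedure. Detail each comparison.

Merging process:

Compare 9 vs 3: take 3 from right. Merged: [3]
Compare 9 vs 6: take 6 from right. Merged: [3, 6]
Compare 9 vs 12: take 9 from left. Merged: [3, 6, 9]
Compare 14 vs 12: take 12 from right. Merged: [3, 6, 9, 12]
Append remaining from left: [14, 15]. Merged: [3, 6, 9, 12, 14, 15]

Final merged array: [3, 6, 9, 12, 14, 15]
Total comparisons: 4

The merged array is [3, 6, 9, 12, 14, 15], requiring 4 comparisons. The merge step runs in O(n) time where n is the total number of elements.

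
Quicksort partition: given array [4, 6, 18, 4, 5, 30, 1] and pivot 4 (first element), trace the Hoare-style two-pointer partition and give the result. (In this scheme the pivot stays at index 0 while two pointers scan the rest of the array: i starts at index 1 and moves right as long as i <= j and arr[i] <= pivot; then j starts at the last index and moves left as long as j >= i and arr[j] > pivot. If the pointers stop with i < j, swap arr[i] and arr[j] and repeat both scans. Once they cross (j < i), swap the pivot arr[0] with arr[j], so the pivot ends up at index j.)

Hoare-style two-pointer partition with pivot = 4:

Initial array: [4, 6, 18, 4, 5, 30, 1]

Pointers start at i = 1, j = 6.
i stops at index 1 (arr[1]=6 > 4), j stops at index 6 (arr[6]=1 <= 4): swap arr[1] and arr[6], array becomes [4, 1, 18, 4, 5, 30, 6]
i stops at index 2 (arr[2]=18 > 4), j stops at index 3 (arr[3]=4 <= 4): swap arr[2] and arr[3], array becomes [4, 1, 4, 18, 5, 30, 6]
i ends at 3, j ends at 2: the pointers have crossed (j < i), so scanning stops.

Swap pivot arr[0] with arr[2] to place pivot at position 2: [4, 1, 4, 18, 5, 30, 6]
Pivot position: 2

After partitioning with pivot 4, the array becomes [4, 1, 4, 18, 5, 30, 6]. The pivot is placed at index 2. All elements to the left of the pivot are <= 4, and all elements to the right are > 4.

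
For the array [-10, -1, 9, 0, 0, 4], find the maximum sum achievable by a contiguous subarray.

Using Kadane's algorithm on [-10, -1, 9, 0, 0, 4]:

Scanning through the array:
Position 1 (value -1): max_ending_here = -1, max_so_far = -1
Position 2 (value 9): max_ending_here = 9, max_so_far = 9
Position 3 (value 0): max_ending_here = 9, max_so_far = 9
Position 4 (value 0): max_ending_here = 9, max_so_far = 9
Position 5 (value 4): max_ending_here = 13, max_so_far = 13

Maximum subarray: [9, 0, 0, 4]
Maximum sum: 13

The maximum subarray is [9, 0, 0, 4] with sum 13. This subarray runs from index 2 to index 5.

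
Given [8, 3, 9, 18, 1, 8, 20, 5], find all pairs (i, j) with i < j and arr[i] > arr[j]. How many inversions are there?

Finding inversions in [8, 3, 9, 18, 1, 8, 20, 5]:

(0, 1): arr[0]=8 > arr[1]=3
(0, 4): arr[0]=8 > arr[4]=1
(0, 7): arr[0]=8 > arr[7]=5
(1, 4): arr[1]=3 > arr[4]=1
(2, 4): arr[2]=9 > arr[4]=1
(2, 5): arr[2]=9 > arr[5]=8
(2, 7): arr[2]=9 > arr[7]=5
(3, 4): arr[3]=18 > arr[4]=1
(3, 5): arr[3]=18 > arr[5]=8
(3, 7): arr[3]=18 > arr[7]=5
(5, 7): arr[5]=8 > arr[7]=5
(6, 7): arr[6]=20 > arr[7]=5

Total inversions: 12

The array has 12 inversion(s): (0,1), (0,4), (0,7), (1,4), (2,4), (2,5), (2,7), (3,4), (3,5), (3,7), (5,7), (6,7). Each pair (i,j) satisfies i < j and arr[i] > arr[j].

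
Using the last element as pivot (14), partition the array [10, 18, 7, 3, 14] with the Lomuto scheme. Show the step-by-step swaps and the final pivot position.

Lomuto partition with pivot = 14:

Initial array: [10, 18, 7, 3, 14]

arr[0]=10 <= 14: swap with position 0, array becomes [10, 18, 7, 3, 14]
arr[1]=18 > 14: no swap
arr[2]=7 <= 14: swap with position 1, array becomes [10, 7, 18, 3, 14]
arr[3]=3 <= 14: swap with position 2, array becomes [10, 7, 3, 18, 14]

Place pivot at position 3: [10, 7, 3, 14, 18]
Pivot position: 3

After partitioning with pivot 14, the array becomes [10, 7, 3, 14, 18]. The pivot is placed at index 3. All elements to the left of the pivot are <= 14, and all elements to the right are > 14.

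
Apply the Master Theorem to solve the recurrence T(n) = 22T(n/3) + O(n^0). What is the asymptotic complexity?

Master Theorem for T(n) = 22T(n/3) + O(n^0):

a = 22, b = 3, c = 0
log_b(a) = log_3(22) = 2.8136

Case 1: c = 0 < log_3(22) = 2.8136
T(n) = O(n^(log_3 22))

For T(n) = 22T(n/3) + O(n^0): log_3(22) = 2.8136. This is Case 1 of the Master Theorem (c < log_b(a), work dominated by leaves), giving O(n^(log_3 22)).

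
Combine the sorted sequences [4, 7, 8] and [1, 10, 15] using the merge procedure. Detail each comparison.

Merging process:

Compare 4 vs 1: take 1 from right. Merged: [1]
Compare 4 vs 10: take 4 from left. Merged: [1, 4]
Compare 7 vs 10: take 7 from left. Merged: [1, 4, 7]
Compare 8 vs 10: take 8 from left. Merged: [1, 4, 7, 8]
Append remaining from right: [10, 15]. Merged: [1, 4, 7, 8, 10, 15]

Final merged array: [1, 4, 7, 8, 10, 15]
Total comparisons: 4

The merged array is [1, 4, 7, 8, 10, 15], requiring 4 comparisons. The merge step runs in O(n) time where n is the total number of elements.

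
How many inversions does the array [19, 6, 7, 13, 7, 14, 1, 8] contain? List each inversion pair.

Finding inversions in [19, 6, 7, 13, 7, 14, 1, 8]:

(0, 1): arr[0]=19 > arr[1]=6
(0, 2): arr[0]=19 > arr[2]=7
(0, 3): arr[0]=19 > arr[3]=13
(0, 4): arr[0]=19 > arr[4]=7
(0, 5): arr[0]=19 > arr[5]=14
(0, 6): arr[0]=19 > arr[6]=1
(0, 7): arr[0]=19 > arr[7]=8
(1, 6): arr[1]=6 > arr[6]=1
(2, 6): arr[2]=7 > arr[6]=1
(3, 4): arr[3]=13 > arr[4]=7
(3, 6): arr[3]=13 > arr[6]=1
(3, 7): arr[3]=13 > arr[7]=8
(4, 6): arr[4]=7 > arr[6]=1
(5, 6): arr[5]=14 > arr[6]=1
(5, 7): arr[5]=14 > arr[7]=8

Total inversions: 15

The array has 15 inversion(s): (0,1), (0,2), (0,3), (0,4), (0,5), (0,6), (0,7), (1,6), (2,6), (3,4), (3,6), (3,7), (4,6), (5,6), (5,7). Each pair (i,j) satisfies i < j and arr[i] > arr[j].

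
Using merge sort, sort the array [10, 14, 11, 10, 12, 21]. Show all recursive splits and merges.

Merge sort trace:

Split: [10, 14, 11, 10, 12, 21] -> [10, 14, 11] and [10, 12, 21]
  Split: [10, 14, 11] -> [10] and [14, 11]
    Split: [14, 11] -> [14] and [11]
    Merge: [14] + [11] -> [11, 14]
  Merge: [10] + [11, 14] -> [10, 11, 14]
  Split: [10, 12, 21] -> [10] and [12, 21]
    Split: [12, 21] -> [12] and [21]
    Merge: [12] + [21] -> [12, 21]
  Merge: [10] + [12, 21] -> [10, 12, 21]
Merge: [10, 11, 14] + [10, 12, 21] -> [10, 10, 11, 12, 14, 21]

Final sorted array: [10, 10, 11, 12, 14, 21]

The merge sort proceeds by recursively splitting the array and merging sorted halves.
After all merges, the sorted array is [10, 10, 11, 12, 14, 21].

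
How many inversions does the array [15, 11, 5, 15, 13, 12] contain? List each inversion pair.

Finding inversions in [15, 11, 5, 15, 13, 12]:

(0, 1): arr[0]=15 > arr[1]=11
(0, 2): arr[0]=15 > arr[2]=5
(0, 4): arr[0]=15 > arr[4]=13
(0, 5): arr[0]=15 > arr[5]=12
(1, 2): arr[1]=11 > arr[2]=5
(3, 4): arr[3]=15 > arr[4]=13
(3, 5): arr[3]=15 > arr[5]=12
(4, 5): arr[4]=13 > arr[5]=12

Total inversions: 8

The array has 8 inversion(s): (0,1), (0,2), (0,4), (0,5), (1,2), (3,4), (3,5), (4,5). Each pair (i,j) satisfies i < j and arr[i] > arr[j].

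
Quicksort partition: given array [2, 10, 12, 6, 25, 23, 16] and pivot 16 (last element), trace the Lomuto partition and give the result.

Lomuto partition with pivot = 16:

Initial array: [2, 10, 12, 6, 25, 23, 16]

arr[0]=2 <= 16: swap with position 0, array becomes [2, 10, 12, 6, 25, 23, 16]
arr[1]=10 <= 16: swap with position 1, array becomes [2, 10, 12, 6, 25, 23, 16]
arr[2]=12 <= 16: swap with position 2, array becomes [2, 10, 12, 6, 25, 23, 16]
arr[3]=6 <= 16: swap with position 3, array becomes [2, 10, 12, 6, 25, 23, 16]
arr[4]=25 > 16: no swap
arr[5]=23 > 16: no swap

Place pivot at position 4: [2, 10, 12, 6, 16, 23, 25]
Pivot position: 4

After partitioning with pivot 16, the array becomes [2, 10, 12, 6, 16, 23, 25]. The pivot is placed at index 4. All elements to the left of the pivot are <= 16, and all elements to the right are > 16.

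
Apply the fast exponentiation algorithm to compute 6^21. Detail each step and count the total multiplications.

Computing 6^21 by squaring (build up from 6^1; each line after the first costs one multiplication):

6^1 = 6
6^2 = (6^1)^2 = 6^2 = 36
6^4 = (6^2)^2 = 36^2 = 1296
6^5 = 6 * 6^4 = 6 * 1296 = 7776
6^10 = (6^5)^2 = 7776^2 = 60466176
6^20 = (6^10)^2 = 60466176^2 = 3656158440062976
6^21 = 6 * 6^20 = 6 * 3656158440062976 = 21936950640377856

Result: 21936950640377856
Multiplications needed: 6 (6 lines after 6^1)

6^21 = 21936950640377856. Using exponentiation by squaring, this requires 6 multiplications. The key idea: if the exponent is even, square the half-power; if odd, multiply by the base once.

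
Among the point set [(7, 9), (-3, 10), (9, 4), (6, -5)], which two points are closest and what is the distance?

Computing all pairwise distances among 4 points:

d((7, 9), (-3, 10)) = 10.0499
d((7, 9), (9, 4)) = 5.3852 <-- minimum
d((7, 9), (6, -5)) = 14.0357
d((-3, 10), (9, 4)) = 13.4164
d((-3, 10), (6, -5)) = 17.4929
d((9, 4), (6, -5)) = 9.4868

Closest pair: (7, 9) and (9, 4) with distance 5.3852

The closest pair is (7, 9) and (9, 4) with Euclidean distance 5.3852. For 4 points, brute-force pairwise comparison is shown above. For large n, the divide-and-conquer algorithm (sort by x, recurse on halves, check the dividing strip) achieves O(n log n).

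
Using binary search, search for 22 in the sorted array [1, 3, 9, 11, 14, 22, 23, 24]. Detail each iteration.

Binary search for 22 in [1, 3, 9, 11, 14, 22, 23, 24]:

lo=0, hi=7, mid=3, arr[mid]=11 -> 11 < 22, search right half
lo=4, hi=7, mid=5, arr[mid]=22 -> Found target at index 5!

Binary search finds 22 at index 5 after 2 comparisons. The search repeatedly halves the search space by comparing with the middle element.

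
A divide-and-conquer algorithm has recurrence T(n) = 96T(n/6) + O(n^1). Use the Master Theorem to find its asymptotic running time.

Master Theorem for T(n) = 96T(n/6) + O(n^1):

a = 96, b = 6, c = 1
log_b(a) = log_6(96) = 2.5474

Case 1: c = 1 < log_6(96) = 2.5474
T(n) = O(n^(log_6 96))

For T(n) = 96T(n/6) + O(n^1): log_6(96) = 2.5474. This is Case 1 of the Master Theorem (c < log_b(a), work dominated by leaves), giving O(n^(log_6 96)).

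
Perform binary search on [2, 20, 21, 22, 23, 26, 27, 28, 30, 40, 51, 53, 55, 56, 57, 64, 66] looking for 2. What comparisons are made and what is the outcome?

Binary search for 2 in [2, 20, 21, 22, 23, 26, 27, 28, 30, 40, 51, 53, 55, 56, 57, 64, 66]:

lo=0, hi=16, mid=8, arr[mid]=30 -> 30 > 2, search left half
lo=0, hi=7, mid=3, arr[mid]=22 -> 22 > 2, search left half
lo=0, hi=2, mid=1, arr[mid]=20 -> 20 > 2, search left half
lo=0, hi=0, mid=0, arr[mid]=2 -> Found target at index 0!

Binary search finds 2 at index 0 after 4 comparisons. The search repeatedly halves the search space by comparing with the middle element.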